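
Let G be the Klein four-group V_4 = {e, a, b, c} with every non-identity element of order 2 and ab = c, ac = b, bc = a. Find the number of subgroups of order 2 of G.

3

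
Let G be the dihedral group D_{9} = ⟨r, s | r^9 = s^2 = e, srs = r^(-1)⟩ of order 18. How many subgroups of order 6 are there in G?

3

|G| = 18 and 6 | 18, so subgroups of order 6 are possible by Lagrange.
The subgroups of order 6 are: {e, r^3, r^6, r^2s, r^5s, r^8s}; {e, r^3, r^6, s, r^3s, r^6s}; {e, r^3, r^6, rs, r^4s, r^7s}.
So G has 3 subgroups of order 6.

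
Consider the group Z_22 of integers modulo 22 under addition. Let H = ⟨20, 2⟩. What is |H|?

11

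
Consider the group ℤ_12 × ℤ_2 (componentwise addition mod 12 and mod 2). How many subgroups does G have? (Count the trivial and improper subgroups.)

16

|G| = 24, so by Lagrange every subgroup order divides 24. Divisors: 1, 2, 3, 4, 6, 8, 12, 24.
Subgroups by order — order 1: 1; order 2: 3; order 3: 1; order 4: 3; order 6: 3; order 8: 1; order 12: 3; order 24: 1.
Total: 1 + 3 + 1 + 3 + 3 + 1 + 3 + 1 = 16.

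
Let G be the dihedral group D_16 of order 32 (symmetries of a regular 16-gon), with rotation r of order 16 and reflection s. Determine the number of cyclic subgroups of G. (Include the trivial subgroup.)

A cyclic subgroup of order d is generated by each of its φ(d) elements of order d, so the cyclic subgroups of order d number (#elements of order d)/φ(d).
Cyclic subgroups by order — order 1: 1; order 2: 17; order 4: 1; order 8: 1; order 16: 1.
Total: 21.

21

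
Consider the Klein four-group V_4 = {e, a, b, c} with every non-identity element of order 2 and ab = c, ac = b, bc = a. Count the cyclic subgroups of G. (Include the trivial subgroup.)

Each element a generates a cyclic subgroup ⟨a⟩; distinct elements may generate the same one (a cyclic group of order d has φ(d) generators).
Cyclic subgroups by order — order 1: 1; order 2: 3.
Total: 4.

4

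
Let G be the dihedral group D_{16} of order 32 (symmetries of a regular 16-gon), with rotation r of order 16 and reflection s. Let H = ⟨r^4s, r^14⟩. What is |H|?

|⟨r^4s⟩| = 2 and |⟨r^14⟩| = 8, so |H| is a multiple of lcm(2, 8) = 8 and divides |G| = 32.
Closing under the operation: H = {e, r^2, r^4, r^6, r^8, r^10, r^12, r^14, s, r^2s, r^4s, r^6s, r^8s, r^10s, r^12s, r^14s}, so |H| = 16.

16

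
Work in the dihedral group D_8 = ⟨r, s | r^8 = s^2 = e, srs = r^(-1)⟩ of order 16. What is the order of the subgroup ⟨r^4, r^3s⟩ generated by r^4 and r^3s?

4

|⟨r^4⟩| = 2 and |⟨r^3s⟩| = 2, so |H| is a multiple of lcm(2, 2) = 2 and divides |G| = 16.
Closing under the operation: H = {e, r^4, r^3s, r^7s}, so |H| = 4.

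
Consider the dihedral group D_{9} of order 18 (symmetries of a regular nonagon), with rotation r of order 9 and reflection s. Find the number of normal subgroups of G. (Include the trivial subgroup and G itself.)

4

G has 16 subgroups. Checking conjugation-invariance by order — order 1: 1/1 normal; order 2: 0/9 normal; order 3: 1/1 normal; order 6: 0/3 normal; order 9: 1/1 normal; order 18: 1/1 normal.
Total normal subgroups: 4.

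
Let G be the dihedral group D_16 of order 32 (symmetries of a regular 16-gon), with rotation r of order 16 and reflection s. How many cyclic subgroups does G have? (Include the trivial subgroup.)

Group the elements of G by the cyclic subgroup they generate; each cyclic subgroup of order d accounts for φ(d) elements.
Cyclic subgroups by order — order 1: 1; order 2: 17; order 4: 1; order 8: 1; order 16: 1.
Total: 21.

21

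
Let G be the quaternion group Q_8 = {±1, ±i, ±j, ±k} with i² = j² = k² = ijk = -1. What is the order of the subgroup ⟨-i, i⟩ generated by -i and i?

4

|⟨-i⟩| = 4 and |⟨i⟩| = 4, so |H| is a multiple of lcm(4, 4) = 4 and divides |G| = 8.
Closing under the operation: H = {1, -1, i, -i}, so |H| = 4.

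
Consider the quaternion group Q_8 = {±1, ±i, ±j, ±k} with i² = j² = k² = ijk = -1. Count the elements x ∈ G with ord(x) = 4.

The elements of order 4 are: i, -i, j, -j, k, -k.
That's 6.

6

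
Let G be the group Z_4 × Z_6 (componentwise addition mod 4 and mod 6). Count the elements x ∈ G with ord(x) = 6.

An element (a,b) has order lcm(ord(a), ord(b)); count pairs with lcm equal to 6.
Enumerating gives 6 such elements.

6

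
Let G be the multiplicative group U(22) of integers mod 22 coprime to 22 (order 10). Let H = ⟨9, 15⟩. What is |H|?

|⟨9⟩| = 5 and |⟨15⟩| = 5, so |H| is a multiple of lcm(5, 5) = 5 and divides |G| = 10.
Closing under the operation: H = {1, 3, 5, 9, 15}, so |H| = 5.

5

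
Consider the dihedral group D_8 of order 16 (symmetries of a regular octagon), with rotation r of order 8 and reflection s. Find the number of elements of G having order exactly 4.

2

The elements of order 4 are: r^2, r^6.
That's 2.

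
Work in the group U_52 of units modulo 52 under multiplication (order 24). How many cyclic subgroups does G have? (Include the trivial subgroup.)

12

Each element a generates a cyclic subgroup ⟨a⟩; distinct elements may generate the same one (a cyclic group of order d has φ(d) generators).
Cyclic subgroups by order — order 1: 1; order 2: 3; order 3: 1; order 4: 2; order 6: 3; order 12: 2.
Total: 12.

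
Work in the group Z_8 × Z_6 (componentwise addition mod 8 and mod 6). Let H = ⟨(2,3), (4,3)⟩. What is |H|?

8

|⟨(2,3)⟩| = 4 and |⟨(4,3)⟩| = 2, so |H| is a multiple of lcm(4, 2) = 4 and divides |G| = 48.
Closing under the operation: H = {(0,0), (0,3), (2,0), (2,3), (4,0), (4,3), (6,0), (6,3)}, so |H| = 8.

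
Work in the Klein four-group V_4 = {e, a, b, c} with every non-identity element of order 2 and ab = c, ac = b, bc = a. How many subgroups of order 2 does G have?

|G| = 4 and 2 | 4, so subgroups of order 2 are possible by Lagrange.
The subgroups of order 2 are: {e, a}; {e, b}; {e, c}.
So G has 3 subgroups of order 2.

3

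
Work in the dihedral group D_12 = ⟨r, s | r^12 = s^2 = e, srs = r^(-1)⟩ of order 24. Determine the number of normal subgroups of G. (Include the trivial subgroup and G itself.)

9

G has 34 subgroups. Checking conjugation-invariance by order — order 1: 1/1 normal; order 2: 1/13 normal; order 3: 1/1 normal; order 4: 1/7 normal; order 6: 1/5 normal; order 8: 0/3 normal; order 12: 3/3 normal; order 24: 1/1 normal.
Total normal subgroups: 9.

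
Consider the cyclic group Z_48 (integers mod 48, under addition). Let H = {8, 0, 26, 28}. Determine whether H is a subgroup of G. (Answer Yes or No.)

No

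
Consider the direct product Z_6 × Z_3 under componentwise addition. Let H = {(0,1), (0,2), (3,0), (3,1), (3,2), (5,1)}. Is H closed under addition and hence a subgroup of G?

The identity (0,0) ∉ H, so H is not a subgroup.

No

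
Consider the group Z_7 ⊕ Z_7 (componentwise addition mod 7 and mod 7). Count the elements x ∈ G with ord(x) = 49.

An element (a,b) has order lcm(ord(a), ord(b)); count pairs with lcm equal to 49.
Enumerating gives 0 such elements.

0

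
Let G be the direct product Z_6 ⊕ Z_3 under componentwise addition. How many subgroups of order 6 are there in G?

4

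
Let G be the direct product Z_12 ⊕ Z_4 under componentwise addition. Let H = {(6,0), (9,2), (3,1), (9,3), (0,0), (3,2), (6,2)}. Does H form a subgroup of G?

No

|H| = 7 does not divide |G| = 48, so by Lagrange H is not a subgroup.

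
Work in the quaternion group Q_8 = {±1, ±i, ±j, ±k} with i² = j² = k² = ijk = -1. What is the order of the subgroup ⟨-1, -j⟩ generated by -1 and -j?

4

|⟨-1⟩| = 2 and |⟨-j⟩| = 4, so |H| is a multiple of lcm(2, 4) = 4 and divides |G| = 8.
Closing under the operation: H = {1, -1, j, -j}, so |H| = 4.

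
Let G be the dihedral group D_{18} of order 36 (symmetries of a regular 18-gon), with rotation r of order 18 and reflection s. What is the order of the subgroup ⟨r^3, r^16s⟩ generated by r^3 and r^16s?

12

|⟨r^3⟩| = 6 and |⟨r^16s⟩| = 2, so |H| is a multiple of lcm(6, 2) = 6 and divides |G| = 36.
Closing under the operation: H = {e, r^3, r^6, r^9, r^12, r^15, rs, r^4s, r^7s, r^10s, r^13s, r^16s}, so |H| = 12.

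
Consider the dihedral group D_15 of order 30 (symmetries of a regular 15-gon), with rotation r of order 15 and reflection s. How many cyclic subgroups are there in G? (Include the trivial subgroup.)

19

Group the elements of G by the cyclic subgroup they generate; each cyclic subgroup of order d accounts for φ(d) elements.
Cyclic subgroups by order — order 1: 1; order 2: 15; order 3: 1; order 5: 1; order 15: 1.
Total: 19.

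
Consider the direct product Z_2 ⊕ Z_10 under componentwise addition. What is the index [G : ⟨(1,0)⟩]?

|⟨(1,0)⟩| = 2 and |G| = 20.
By Lagrange, [G : H] = |G|/|H| = 20/2 = 10.

10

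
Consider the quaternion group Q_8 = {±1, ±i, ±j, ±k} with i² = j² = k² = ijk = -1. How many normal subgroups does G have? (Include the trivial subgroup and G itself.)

6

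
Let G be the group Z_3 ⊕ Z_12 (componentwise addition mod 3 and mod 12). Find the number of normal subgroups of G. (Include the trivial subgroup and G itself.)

18

G is abelian, so every subgroup is normal.
G has 18 subgroups in total, hence 18 normal subgroups.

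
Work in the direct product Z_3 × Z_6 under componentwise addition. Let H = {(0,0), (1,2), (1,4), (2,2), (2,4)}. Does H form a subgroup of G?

No

|H| = 5 does not divide |G| = 18, so by Lagrange H is not a subgroup.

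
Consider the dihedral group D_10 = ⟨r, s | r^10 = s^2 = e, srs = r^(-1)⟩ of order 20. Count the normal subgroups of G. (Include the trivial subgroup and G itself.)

G has 22 subgroups. Checking conjugation-invariance by order — order 1: 1/1 normal; order 2: 1/11 normal; order 4: 0/5 normal; order 5: 1/1 normal; order 10: 3/3 normal; order 20: 1/1 normal.
Total normal subgroups: 7.

7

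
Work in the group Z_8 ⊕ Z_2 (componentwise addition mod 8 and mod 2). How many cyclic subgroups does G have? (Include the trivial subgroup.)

8

A cyclic subgroup of order d is generated by each of its φ(d) elements of order d, so the cyclic subgroups of order d number (#elements of order d)/φ(d).
Cyclic subgroups by order — order 1: 1; order 2: 3; order 4: 2; order 8: 2.
Total: 8.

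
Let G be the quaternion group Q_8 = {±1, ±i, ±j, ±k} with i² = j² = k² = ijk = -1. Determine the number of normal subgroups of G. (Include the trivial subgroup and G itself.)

G has 6 subgroups. Checking conjugation-invariance by order — order 1: 1/1 normal; order 2: 1/1 normal; order 4: 3/3 normal; order 8: 1/1 normal.
Total normal subgroups: 6.

6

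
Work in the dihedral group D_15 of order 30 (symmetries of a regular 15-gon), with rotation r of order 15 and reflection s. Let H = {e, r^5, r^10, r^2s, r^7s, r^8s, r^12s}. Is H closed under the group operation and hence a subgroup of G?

No

|H| = 7 does not divide |G| = 30, so by Lagrange H is not a subgroup.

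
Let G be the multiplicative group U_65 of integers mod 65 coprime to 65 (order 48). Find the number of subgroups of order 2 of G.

|G| = 48 and 2 | 48, so subgroups of order 2 are possible by Lagrange.
The subgroups of order 2 are: {1, 14}; {1, 51}; {1, 64}.
So G has 3 subgroups of order 2.

3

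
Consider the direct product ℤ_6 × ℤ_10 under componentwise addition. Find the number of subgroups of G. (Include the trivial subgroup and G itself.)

20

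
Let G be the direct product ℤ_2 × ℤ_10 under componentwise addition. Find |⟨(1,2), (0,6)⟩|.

|⟨(1,2)⟩| = 10 and |⟨(0,6)⟩| = 5, so |H| is a multiple of lcm(10, 5) = 10 and divides |G| = 20.
Closing under the operation: H = {(0,0), (0,2), (0,4), (0,6), (0,8), (1,0), (1,2), (1,4), (1,6), (1,8)}, so |H| = 10.

10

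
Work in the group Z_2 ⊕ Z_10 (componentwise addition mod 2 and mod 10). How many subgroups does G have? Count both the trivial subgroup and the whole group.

|G| = 20, so by Lagrange every subgroup order divides 20. Divisors: 1, 2, 4, 5, 10, 20.
Subgroups by order — order 1: 1; order 2: 3; order 4: 1; order 5: 1; order 10: 3; order 20: 1.
Total: 1 + 3 + 1 + 1 + 3 + 1 = 10.

10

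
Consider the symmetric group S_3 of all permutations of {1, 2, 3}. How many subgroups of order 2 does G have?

|G| = 6 and 2 | 6, so subgroups of order 2 are possible by Lagrange.
The subgroups of order 2 are: {e, (1 2)}; {e, (1 3)}; {e, (2 3)}.
So G has 3 subgroups of order 2.

3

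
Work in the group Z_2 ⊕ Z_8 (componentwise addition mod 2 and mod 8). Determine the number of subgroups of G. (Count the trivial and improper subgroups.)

11

|G| = 16, so by Lagrange every subgroup order divides 16. Divisors: 1, 2, 4, 8, 16.
Subgroups by order — order 1: 1; order 2: 3; order 4: 3; order 8: 3; order 16: 1.
Total: 1 + 3 + 3 + 3 + 1 = 11.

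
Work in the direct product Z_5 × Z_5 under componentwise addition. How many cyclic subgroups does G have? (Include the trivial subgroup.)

7

Each element a generates a cyclic subgroup ⟨a⟩; distinct elements may generate the same one (a cyclic group of order d has φ(d) generators).
Cyclic subgroups by order — order 1: 1; order 5: 6.
Total: 7.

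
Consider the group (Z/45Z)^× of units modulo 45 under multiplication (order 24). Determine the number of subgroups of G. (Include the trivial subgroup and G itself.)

16

|G| = 24, so by Lagrange every subgroup order divides 24. Divisors: 1, 2, 3, 4, 6, 8, 12, 24.
Subgroups by order — order 1: 1; order 2: 3; order 3: 1; order 4: 3; order 6: 3; order 8: 1; order 12: 3; order 24: 1.
Total: 1 + 3 + 1 + 3 + 3 + 1 + 3 + 1 = 16.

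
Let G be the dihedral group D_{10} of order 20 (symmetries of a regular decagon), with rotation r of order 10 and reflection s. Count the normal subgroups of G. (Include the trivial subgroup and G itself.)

G has 22 subgroups. Checking conjugation-invariance by order — order 1: 1/1 normal; order 2: 1/11 normal; order 4: 0/5 normal; order 5: 1/1 normal; order 10: 3/3 normal; order 20: 1/1 normal.
Total normal subgroups: 7.

7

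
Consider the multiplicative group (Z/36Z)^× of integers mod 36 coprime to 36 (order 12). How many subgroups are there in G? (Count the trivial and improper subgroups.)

|G| = 12, so by Lagrange every subgroup order divides 12. Divisors: 1, 2, 3, 4, 6, 12.
Subgroups by order — order 1: 1; order 2: 3; order 3: 1; order 4: 1; order 6: 3; order 12: 1.
Total: 1 + 3 + 1 + 1 + 3 + 1 = 10.

10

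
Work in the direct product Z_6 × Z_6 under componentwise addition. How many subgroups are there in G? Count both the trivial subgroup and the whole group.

30

|G| = 36, so by Lagrange every subgroup order divides 36. Divisors: 1, 2, 3, 4, 6, 9, 12, 18, 36.
Subgroups by order — order 1: 1; order 2: 3; order 3: 4; order 4: 1; order 6: 12; order 9: 1; order 12: 4; order 18: 3; order 36: 1.
Total: 1 + 3 + 4 + 1 + 12 + 1 + 4 + 3 + 1 = 30.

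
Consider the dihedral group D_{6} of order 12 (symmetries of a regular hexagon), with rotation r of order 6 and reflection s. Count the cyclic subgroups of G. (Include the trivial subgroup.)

A cyclic subgroup of order d is generated by each of its φ(d) elements of order d, so the cyclic subgroups of order d number (#elements of order d)/φ(d).
Cyclic subgroups by order — order 1: 1; order 2: 7; order 3: 1; order 6: 1.
Total: 10.

10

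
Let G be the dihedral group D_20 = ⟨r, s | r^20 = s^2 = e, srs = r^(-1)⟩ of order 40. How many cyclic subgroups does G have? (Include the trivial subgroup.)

Each element a generates a cyclic subgroup ⟨a⟩; distinct elements may generate the same one (a cyclic group of order d has φ(d) generators).
Cyclic subgroups by order — order 1: 1; order 2: 21; order 4: 1; order 5: 1; order 10: 1; order 20: 1.
Total: 26.

26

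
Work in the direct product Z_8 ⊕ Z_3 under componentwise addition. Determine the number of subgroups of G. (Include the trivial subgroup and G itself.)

|G| = 24, so by Lagrange every subgroup order divides 24. Divisors: 1, 2, 3, 4, 6, 8, 12, 24.
Subgroups by order — order 1: 1; order 2: 1; order 3: 1; order 4: 1; order 6: 1; order 8: 1; order 12: 1; order 24: 1.
Total: 1 + 1 + 1 + 1 + 1 + 1 + 1 + 1 = 8.

8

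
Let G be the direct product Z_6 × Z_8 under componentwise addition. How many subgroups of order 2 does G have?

3

|G| = 48 and 2 | 48, so subgroups of order 2 are possible by Lagrange.
The subgroups of order 2 are: {(0,0), (0,4)}; {(0,0), (3,0)}; {(0,0), (3,4)}.
So G has 3 subgroups of order 2.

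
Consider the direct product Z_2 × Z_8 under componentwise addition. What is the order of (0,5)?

8

The order of (0,5) in Z_2 × Z_8 is lcm(ord(0) in Z_2, ord(5) in Z_8).
ord(0) = 1 and ord(5) = 8, so |⟨(0,5)⟩| = lcm(1, 8) = 8.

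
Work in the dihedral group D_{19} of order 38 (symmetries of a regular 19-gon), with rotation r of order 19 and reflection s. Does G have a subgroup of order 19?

19 | 38. A subgroup of order 19 is {e, r, r^2, r^3, r^4, r^5, r^6, r^7, r^8, r^9, r^10, r^11, r^12, r^13, r^14, r^15, r^16, r^17, r^18}.

Yes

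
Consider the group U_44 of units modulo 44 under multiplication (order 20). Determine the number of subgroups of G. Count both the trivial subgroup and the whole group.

10

|G| = 20, so by Lagrange every subgroup order divides 20. Divisors: 1, 2, 4, 5, 10, 20.
Subgroups by order — order 1: 1; order 2: 3; order 4: 1; order 5: 1; order 10: 3; order 20: 1.
Total: 1 + 3 + 1 + 1 + 3 + 1 = 10.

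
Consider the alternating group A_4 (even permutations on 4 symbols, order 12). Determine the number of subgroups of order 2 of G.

|G| = 12 and 2 | 12, so subgroups of order 2 are possible by Lagrange.
The subgroups of order 2 are: {e, (1 2)(3 4)}; {e, (1 3)(2 4)}; {e, (1 4)(2 3)}.
So G has 3 subgroups of order 2.

3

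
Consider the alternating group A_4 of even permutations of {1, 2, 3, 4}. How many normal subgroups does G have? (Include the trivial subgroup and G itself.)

3

G has 10 subgroups. Checking conjugation-invariance by order — order 1: 1/1 normal; order 2: 0/3 normal; order 3: 0/4 normal; order 4: 1/1 normal; order 12: 1/1 normal.
Total normal subgroups: 3.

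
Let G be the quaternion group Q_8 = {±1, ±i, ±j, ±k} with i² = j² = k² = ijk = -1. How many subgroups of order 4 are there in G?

3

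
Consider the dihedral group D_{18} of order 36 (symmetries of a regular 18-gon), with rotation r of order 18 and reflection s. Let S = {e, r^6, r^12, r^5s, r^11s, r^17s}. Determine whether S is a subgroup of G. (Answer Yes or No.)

|S| = 6 divides |G| = 36, consistent with Lagrange.
S contains the identity, every element's inverse is in S, and S is closed under ·: it is a subgroup.

Yes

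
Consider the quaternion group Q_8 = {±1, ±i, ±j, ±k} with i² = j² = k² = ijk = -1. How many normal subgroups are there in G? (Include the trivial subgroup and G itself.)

G has 6 subgroups. Checking conjugation-invariance by order — order 1: 1/1 normal; order 2: 1/1 normal; order 4: 3/3 normal; order 8: 1/1 normal.
Total normal subgroups: 6.

6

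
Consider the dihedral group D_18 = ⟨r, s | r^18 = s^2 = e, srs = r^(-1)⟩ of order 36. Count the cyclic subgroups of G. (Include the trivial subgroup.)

24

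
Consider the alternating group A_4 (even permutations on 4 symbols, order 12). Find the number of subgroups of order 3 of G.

|G| = 12 and 3 | 12, so subgroups of order 3 are possible by Lagrange.
The subgroups of order 3 are: {e, (1 2 3), (1 3 2)}; {e, (1 2 4), (1 4 2)}; {e, (1 3 4), (1 4 3)}; {e, (2 3 4), (2 4 3)}.
So G has 4 subgroups of order 3.

4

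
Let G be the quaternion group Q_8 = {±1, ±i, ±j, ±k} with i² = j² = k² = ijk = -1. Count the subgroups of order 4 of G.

|G| = 8 and 4 | 8, so subgroups of order 4 are possible by Lagrange.
The subgroups of order 4 are: {1, -1, i, -i}; {1, -1, j, -j}; {1, -1, k, -k}.
So G has 3 subgroups of order 4.

3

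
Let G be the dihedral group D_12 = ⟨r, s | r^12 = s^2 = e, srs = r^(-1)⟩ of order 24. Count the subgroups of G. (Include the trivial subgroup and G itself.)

34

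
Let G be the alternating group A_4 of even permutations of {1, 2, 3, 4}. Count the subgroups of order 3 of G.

4

|G| = 12 and 3 | 12, so subgroups of order 3 are possible by Lagrange.
The subgroups of order 3 are: {e, (1 2 3), (1 3 2)}; {e, (1 2 4), (1 4 2)}; {e, (1 3 4), (1 4 3)}; {e, (2 3 4), (2 4 3)}.
So G has 4 subgroups of order 3.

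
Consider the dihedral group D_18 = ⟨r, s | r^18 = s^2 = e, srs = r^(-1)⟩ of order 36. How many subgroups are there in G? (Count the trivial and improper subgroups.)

|G| = 36, so by Lagrange every subgroup order divides 36. Divisors: 1, 2, 3, 4, 6, 9, 12, 18, 36.
Subgroups by order — order 1: 1; order 2: 19; order 3: 1; order 4: 9; order 6: 7; order 9: 1; order 12: 3; order 18: 3; order 36: 1.
Total: 1 + 19 + 1 + 9 + 7 + 1 + 3 + 3 + 1 = 45.

45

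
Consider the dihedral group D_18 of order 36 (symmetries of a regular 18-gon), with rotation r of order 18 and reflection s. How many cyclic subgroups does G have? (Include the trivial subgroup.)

A cyclic subgroup of order d is generated by each of its φ(d) elements of order d, so the cyclic subgroups of order d number (#elements of order d)/φ(d).
Cyclic subgroups by order — order 1: 1; order 2: 19; order 3: 1; order 6: 1; order 9: 1; order 18: 1.
Total: 24.

24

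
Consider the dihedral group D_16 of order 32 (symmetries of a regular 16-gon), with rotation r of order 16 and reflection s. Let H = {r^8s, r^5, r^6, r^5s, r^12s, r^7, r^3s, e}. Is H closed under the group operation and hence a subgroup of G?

r^5 ∈ H but its inverse r^11 ∉ H, so H is not a subgroup.

No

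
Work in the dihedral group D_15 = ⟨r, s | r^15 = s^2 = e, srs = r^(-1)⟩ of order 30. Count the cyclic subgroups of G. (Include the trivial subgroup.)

19

A cyclic subgroup of order d is generated by each of its φ(d) elements of order d, so the cyclic subgroups of order d number (#elements of order d)/φ(d).
Cyclic subgroups by order — order 1: 1; order 2: 15; order 3: 1; order 5: 1; order 15: 1.
Total: 19.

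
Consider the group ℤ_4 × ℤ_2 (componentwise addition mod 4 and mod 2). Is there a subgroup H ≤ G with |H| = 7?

No

7 does not divide |G| = 8, so by Lagrange no subgroup of order 7 exists.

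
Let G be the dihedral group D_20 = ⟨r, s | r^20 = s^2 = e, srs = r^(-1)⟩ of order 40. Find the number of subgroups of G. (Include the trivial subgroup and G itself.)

|G| = 40, so by Lagrange every subgroup order divides 40. Divisors: 1, 2, 4, 5, 8, 10, 20, 40.
Subgroups by order — order 1: 1; order 2: 21; order 4: 11; order 5: 1; order 8: 5; order 10: 5; order 20: 3; order 40: 1.
Total: 1 + 21 + 11 + 1 + 5 + 5 + 3 + 1 = 48.

48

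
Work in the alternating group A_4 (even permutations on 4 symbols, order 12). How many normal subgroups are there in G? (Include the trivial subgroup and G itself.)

3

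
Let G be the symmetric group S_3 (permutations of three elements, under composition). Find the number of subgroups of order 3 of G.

1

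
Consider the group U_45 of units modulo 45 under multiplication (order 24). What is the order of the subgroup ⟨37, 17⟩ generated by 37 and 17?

8

|⟨37⟩| = 4 and |⟨17⟩| = 4, so |H| is a multiple of lcm(4, 4) = 4 and divides |G| = 24.
Closing under the operation: H = {1, 8, 17, 19, 26, 28, 37, 44}, so |H| = 8.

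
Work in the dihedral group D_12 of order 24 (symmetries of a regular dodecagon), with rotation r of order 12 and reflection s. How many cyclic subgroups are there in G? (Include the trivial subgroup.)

18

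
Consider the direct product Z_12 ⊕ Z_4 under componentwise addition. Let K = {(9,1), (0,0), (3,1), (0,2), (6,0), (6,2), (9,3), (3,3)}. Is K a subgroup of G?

|K| = 8 divides |G| = 48, consistent with Lagrange.
K contains the identity, every element's inverse is in K, and K is closed under +: it is a subgroup.

Yes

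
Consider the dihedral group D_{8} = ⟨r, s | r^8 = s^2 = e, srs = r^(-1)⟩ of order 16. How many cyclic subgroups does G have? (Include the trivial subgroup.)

Group the elements of G by the cyclic subgroup they generate; each cyclic subgroup of order d accounts for φ(d) elements.
Cyclic subgroups by order — order 1: 1; order 2: 9; order 4: 1; order 8: 1.
Total: 12.

12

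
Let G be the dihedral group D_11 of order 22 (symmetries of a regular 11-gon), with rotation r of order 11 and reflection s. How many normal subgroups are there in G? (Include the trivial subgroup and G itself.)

3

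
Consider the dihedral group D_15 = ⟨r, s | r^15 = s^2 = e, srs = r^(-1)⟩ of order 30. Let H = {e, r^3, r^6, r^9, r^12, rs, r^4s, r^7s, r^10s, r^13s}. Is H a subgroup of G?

Yes

|H| = 10 divides |G| = 30, consistent with Lagrange.
H contains the identity, every element's inverse is in H, and H is closed under ·: it is a subgroup.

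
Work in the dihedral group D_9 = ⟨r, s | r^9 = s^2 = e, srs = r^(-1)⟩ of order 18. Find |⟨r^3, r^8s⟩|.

|⟨r^3⟩| = 3 and |⟨r^8s⟩| = 2, so |H| is a multiple of lcm(3, 2) = 6 and divides |G| = 18.
Closing under the operation: H = {e, r^3, r^6, r^2s, r^5s, r^8s}, so |H| = 6.

6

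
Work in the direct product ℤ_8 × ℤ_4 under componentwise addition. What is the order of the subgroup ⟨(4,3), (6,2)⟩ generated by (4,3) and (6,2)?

|⟨(4,3)⟩| = 4 and |⟨(6,2)⟩| = 4, so |H| is a multiple of lcm(4, 4) = 4 and divides |G| = 32.
Closing under the operation: H = {(0,0), (0,1), (0,2), (0,3), (2,0), (2,1), (2,2), (2,3), (4,0), (4,1), (4,2), (4,3), (6,0), (6,1), (6,2), (6,3)}, so |H| = 16.

16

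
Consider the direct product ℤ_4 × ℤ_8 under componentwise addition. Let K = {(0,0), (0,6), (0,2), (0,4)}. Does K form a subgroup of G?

|K| = 4 divides |G| = 32, consistent with Lagrange.
K contains the identity, every element's inverse is in K, and K is closed under +: it is a subgroup.
In fact K = ⟨(0,2)⟩.

Yes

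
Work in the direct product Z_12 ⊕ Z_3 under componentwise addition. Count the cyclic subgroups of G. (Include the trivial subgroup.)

15

A cyclic subgroup of order d is generated by each of its φ(d) elements of order d, so the cyclic subgroups of order d number (#elements of order d)/φ(d).
Cyclic subgroups by order — order 1: 1; order 2: 1; order 3: 4; order 4: 1; order 6: 4; order 12: 4.
Total: 15.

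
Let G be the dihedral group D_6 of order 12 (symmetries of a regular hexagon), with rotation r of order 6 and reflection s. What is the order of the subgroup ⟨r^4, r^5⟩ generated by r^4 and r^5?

6

|⟨r^4⟩| = 3 and |⟨r^5⟩| = 6, so |H| is a multiple of lcm(3, 6) = 6 and divides |G| = 12.
Closing under the operation: H = {e, r, r^2, r^3, r^4, r^5}, so |H| = 6.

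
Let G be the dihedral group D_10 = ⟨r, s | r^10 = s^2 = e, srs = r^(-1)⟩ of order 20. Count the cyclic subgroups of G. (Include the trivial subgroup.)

14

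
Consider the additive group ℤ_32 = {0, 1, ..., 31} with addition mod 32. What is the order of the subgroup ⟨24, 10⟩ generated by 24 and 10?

16

|⟨24⟩| = 4 and |⟨10⟩| = 16, so |H| is a multiple of lcm(4, 16) = 16 and divides |G| = 32.
Closing under the operation: H = {0, 2, 4, 6, 8, 10, 12, 14, 16, 18, 20, 22, 24, 26, 28, 30}, so |H| = 16.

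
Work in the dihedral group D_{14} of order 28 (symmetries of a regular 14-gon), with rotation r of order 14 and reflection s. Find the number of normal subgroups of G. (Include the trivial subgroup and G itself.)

G has 28 subgroups. Checking conjugation-invariance by order — order 1: 1/1 normal; order 2: 1/15 normal; order 4: 0/7 normal; order 7: 1/1 normal; order 14: 3/3 normal; order 28: 1/1 normal.
Total normal subgroups: 7.

7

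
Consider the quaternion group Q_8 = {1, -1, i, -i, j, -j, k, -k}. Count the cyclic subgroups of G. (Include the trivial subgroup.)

Group the elements of G by the cyclic subgroup they generate; each cyclic subgroup of order d accounts for φ(d) elements.
Cyclic subgroups by order — order 1: 1; order 2: 1; order 4: 3.
Total: 5.

5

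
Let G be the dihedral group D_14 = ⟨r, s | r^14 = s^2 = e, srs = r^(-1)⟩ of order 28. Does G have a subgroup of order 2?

2 | 28. A subgroup of order 2 is {e, r^10s}.

Yes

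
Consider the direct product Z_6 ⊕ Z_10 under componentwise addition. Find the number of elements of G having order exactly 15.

8

An element (a,b) has order lcm(ord(a), ord(b)); count pairs with lcm equal to 15.
Enumerating gives 8 such elements.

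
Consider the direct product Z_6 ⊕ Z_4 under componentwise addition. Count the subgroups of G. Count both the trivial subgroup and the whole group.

16

|G| = 24, so by Lagrange every subgroup order divides 24. Divisors: 1, 2, 3, 4, 6, 8, 12, 24.
Subgroups by order — order 1: 1; order 2: 3; order 3: 1; order 4: 3; order 6: 3; order 8: 1; order 12: 3; order 24: 1.
Total: 1 + 3 + 1 + 3 + 3 + 1 + 3 + 1 = 16.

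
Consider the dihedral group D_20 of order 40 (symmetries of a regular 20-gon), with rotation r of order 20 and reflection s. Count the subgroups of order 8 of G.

5

|G| = 40 and 8 | 40, so subgroups of order 8 are possible by Lagrange.
The subgroups of order 8 are: {e, r^5, r^10, r^15, s, r^5s, r^10s, r^15s}; {e, r^5, r^10, r^15, rs, r^6s, r^11s, r^16s}; {e, r^5, r^10, r^15, r^2s, r^7s, r^12s, r^17s}; {e, r^5, r^10, r^15, r^3s, r^8s, r^13s, r^18s}; … (5 in all).
So G has 5 subgroups of order 8.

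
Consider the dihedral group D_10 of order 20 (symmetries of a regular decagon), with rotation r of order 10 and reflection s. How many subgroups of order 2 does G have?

11

|G| = 20 and 2 | 20, so subgroups of order 2 are possible by Lagrange.
The subgroups of order 2 are: {e, r^2s}; {e, r^3s}; {e, r^4s}; {e, r^5}; … (11 in all).
So G has 11 subgroups of order 2.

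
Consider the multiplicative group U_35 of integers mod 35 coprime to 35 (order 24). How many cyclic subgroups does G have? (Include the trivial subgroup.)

12

Each element a generates a cyclic subgroup ⟨a⟩; distinct elements may generate the same one (a cyclic group of order d has φ(d) generators).
Cyclic subgroups by order — order 1: 1; order 2: 3; order 3: 1; order 4: 2; order 6: 3; order 12: 2.
Total: 12.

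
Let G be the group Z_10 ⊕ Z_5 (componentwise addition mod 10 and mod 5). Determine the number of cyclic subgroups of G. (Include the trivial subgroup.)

14

A cyclic subgroup of order d is generated by each of its φ(d) elements of order d, so the cyclic subgroups of order d number (#elements of order d)/φ(d).
Cyclic subgroups by order — order 1: 1; order 2: 1; order 5: 6; order 10: 6.
Total: 14.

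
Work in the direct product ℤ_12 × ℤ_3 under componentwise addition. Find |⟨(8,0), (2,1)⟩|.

18

|⟨(8,0)⟩| = 3 and |⟨(2,1)⟩| = 6, so |H| is a multiple of lcm(3, 6) = 6 and divides |G| = 36.
Closing under the operation: H = {(0,0), (0,1), (0,2), (2,0), (2,1), (2,2), (4,0), (4,1), (4,2), (6,0), (6,1), (6,2), (8,0), (8,1), (8,2), (10,0), (10,1), (10,2)}, so |H| = 18.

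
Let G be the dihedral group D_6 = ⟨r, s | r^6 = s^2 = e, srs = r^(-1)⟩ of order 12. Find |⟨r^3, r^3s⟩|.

4

|⟨r^3⟩| = 2 and |⟨r^3s⟩| = 2, so |H| is a multiple of lcm(2, 2) = 2 and divides |G| = 12.
Closing under the operation: H = {e, r^3, s, r^3s}, so |H| = 4.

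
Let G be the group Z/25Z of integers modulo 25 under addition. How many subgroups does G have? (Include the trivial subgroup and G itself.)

Subgroups of the cyclic group Z/25Z correspond bijectively to divisors of 25.
Divisors of 25: 1, 5, 25.
So Z/25Z has 3 subgroups.

3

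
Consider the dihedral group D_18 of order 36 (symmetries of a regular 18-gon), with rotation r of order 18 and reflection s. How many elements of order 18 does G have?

6

The elements of order 18 are: r, r^5, r^7, r^11, r^13, r^17.
That's 6.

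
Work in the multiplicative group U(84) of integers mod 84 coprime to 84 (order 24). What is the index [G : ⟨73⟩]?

|⟨73⟩| = 6 and |G| = 24.
By Lagrange, [G : H] = |G|/|H| = 24/6 = 4.

4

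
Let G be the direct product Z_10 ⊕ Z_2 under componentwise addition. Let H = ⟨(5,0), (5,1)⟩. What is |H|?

4

|⟨(5,0)⟩| = 2 and |⟨(5,1)⟩| = 2, so |H| is a multiple of lcm(2, 2) = 2 and divides |G| = 20.
Closing under the operation: H = {(0,0), (0,1), (5,0), (5,1)}, so |H| = 4.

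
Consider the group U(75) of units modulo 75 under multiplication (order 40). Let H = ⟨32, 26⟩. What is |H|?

|⟨32⟩| = 4 and |⟨26⟩| = 2, so |H| is a multiple of lcm(4, 2) = 4 and divides |G| = 40.
Closing under the operation: H = {1, 7, 26, 32, 43, 49, 68, 74}, so |H| = 8.

8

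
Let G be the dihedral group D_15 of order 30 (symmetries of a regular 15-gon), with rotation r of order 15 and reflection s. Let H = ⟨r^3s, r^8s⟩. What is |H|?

6

|⟨r^3s⟩| = 2 and |⟨r^8s⟩| = 2, so |H| is a multiple of lcm(2, 2) = 2 and divides |G| = 30.
Closing under the operation: H = {e, r^5, r^10, r^3s, r^8s, r^13s}, so |H| = 6.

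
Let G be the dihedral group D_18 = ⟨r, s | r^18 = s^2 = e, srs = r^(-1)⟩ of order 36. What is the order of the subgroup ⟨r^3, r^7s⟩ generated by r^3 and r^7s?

|⟨r^3⟩| = 6 and |⟨r^7s⟩| = 2, so |H| is a multiple of lcm(6, 2) = 6 and divides |G| = 36.
Closing under the operation: H = {e, r^3, r^6, r^9, r^12, r^15, rs, r^4s, r^7s, r^10s, r^13s, r^16s}, so |H| = 12.

12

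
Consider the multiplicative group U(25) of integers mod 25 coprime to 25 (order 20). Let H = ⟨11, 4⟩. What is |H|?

|⟨11⟩| = 5 and |⟨4⟩| = 10, so |H| is a multiple of lcm(5, 10) = 10 and divides |G| = 20.
Closing under the operation: H = {1, 4, 6, 9, 11, 14, 16, 19, 21, 24}, so |H| = 10.

10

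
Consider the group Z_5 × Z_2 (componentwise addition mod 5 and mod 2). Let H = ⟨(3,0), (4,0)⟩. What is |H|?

|⟨(3,0)⟩| = 5 and |⟨(4,0)⟩| = 5, so |H| is a multiple of lcm(5, 5) = 5 and divides |G| = 10.
Closing under the operation: H = {(0,0), (1,0), (2,0), (3,0), (4,0)}, so |H| = 5.

5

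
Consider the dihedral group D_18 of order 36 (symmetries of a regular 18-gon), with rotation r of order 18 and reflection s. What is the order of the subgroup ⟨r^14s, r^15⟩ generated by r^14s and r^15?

|⟨r^14s⟩| = 2 and |⟨r^15⟩| = 6, so |H| is a multiple of lcm(2, 6) = 6 and divides |G| = 36.
Closing under the operation: H = {e, r^3, r^6, r^9, r^12, r^15, r^2s, r^5s, r^8s, r^11s, r^14s, r^17s}, so |H| = 12.

12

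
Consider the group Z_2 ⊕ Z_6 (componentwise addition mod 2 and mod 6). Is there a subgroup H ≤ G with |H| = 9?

No

9 does not divide |G| = 12, so by Lagrange no subgroup of order 9 exists.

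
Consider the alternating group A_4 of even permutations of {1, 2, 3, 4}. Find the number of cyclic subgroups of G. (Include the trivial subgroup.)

Group the elements of G by the cyclic subgroup they generate; each cyclic subgroup of order d accounts for φ(d) elements.
Cyclic subgroups by order — order 1: 1; order 2: 3; order 3: 4.
Total: 8.

8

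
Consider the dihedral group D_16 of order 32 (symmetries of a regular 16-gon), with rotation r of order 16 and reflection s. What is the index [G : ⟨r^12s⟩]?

|⟨r^12s⟩| = 2 and |G| = 32.
By Lagrange, [G : H] = |G|/|H| = 32/2 = 16.

16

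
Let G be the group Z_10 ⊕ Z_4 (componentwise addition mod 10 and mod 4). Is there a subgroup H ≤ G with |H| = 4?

Yes

4 | 40. A subgroup of order 4 is {(0,0), (0,1), (0,2), (0,3)}.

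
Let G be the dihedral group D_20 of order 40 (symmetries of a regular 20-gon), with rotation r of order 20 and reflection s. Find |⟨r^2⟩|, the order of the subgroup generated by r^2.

10

Computing powers of r^2: the smallest k with (r^2)^k = e is k = 10.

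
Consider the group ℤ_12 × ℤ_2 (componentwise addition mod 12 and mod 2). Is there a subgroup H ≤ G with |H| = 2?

Yes

2 | 24. A subgroup of order 2 is {(0,0), (0,1)}.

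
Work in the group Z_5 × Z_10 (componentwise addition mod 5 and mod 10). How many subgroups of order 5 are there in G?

6

|G| = 50 and 5 | 50, so subgroups of order 5 are possible by Lagrange.
The subgroups of order 5 are: {(0,0), (0,2), (0,4), (0,6), (0,8)}; {(0,0), (1,0), (2,0), (3,0), (4,0)}; {(0,0), (1,2), (2,4), (3,6), (4,8)}; {(0,0), (1,4), (2,8), (3,2), (4,6)}; … (6 in all).
So G has 6 subgroups of order 5.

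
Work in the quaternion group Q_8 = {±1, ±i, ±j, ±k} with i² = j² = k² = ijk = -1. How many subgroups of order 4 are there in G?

|G| = 8 and 4 | 8, so subgroups of order 4 are possible by Lagrange.
The subgroups of order 4 are: {1, -1, i, -i}; {1, -1, j, -j}; {1, -1, k, -k}.
So G has 3 subgroups of order 4.

3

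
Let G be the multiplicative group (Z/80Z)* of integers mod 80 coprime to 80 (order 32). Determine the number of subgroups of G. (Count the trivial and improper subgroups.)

|G| = 32, so by Lagrange every subgroup order divides 32. Divisors: 1, 2, 4, 8, 16, 32.
Subgroups by order — order 1: 1; order 2: 7; order 4: 19; order 8: 19; order 16: 7; order 32: 1.
Total: 1 + 7 + 19 + 19 + 7 + 1 = 54.

54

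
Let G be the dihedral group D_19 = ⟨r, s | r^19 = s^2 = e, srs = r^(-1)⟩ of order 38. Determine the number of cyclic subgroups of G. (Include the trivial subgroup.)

21

Group the elements of G by the cyclic subgroup they generate; each cyclic subgroup of order d accounts for φ(d) elements.
Cyclic subgroups by order — order 1: 1; order 2: 19; order 19: 1.
Total: 21.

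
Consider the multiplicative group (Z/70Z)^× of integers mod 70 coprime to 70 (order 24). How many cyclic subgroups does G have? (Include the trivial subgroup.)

Group the elements of G by the cyclic subgroup they generate; each cyclic subgroup of order d accounts for φ(d) elements.
Cyclic subgroups by order — order 1: 1; order 2: 3; order 3: 1; order 4: 2; order 6: 3; order 12: 2.
Total: 12.

12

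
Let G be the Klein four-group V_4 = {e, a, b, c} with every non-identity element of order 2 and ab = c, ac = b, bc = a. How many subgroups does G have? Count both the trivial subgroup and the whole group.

5

|G| = 4, so by Lagrange every subgroup order divides 4. Divisors: 1, 2, 4.
Subgroups by order — order 1: 1; order 2: 3; order 4: 1.
Total: 1 + 3 + 1 = 5.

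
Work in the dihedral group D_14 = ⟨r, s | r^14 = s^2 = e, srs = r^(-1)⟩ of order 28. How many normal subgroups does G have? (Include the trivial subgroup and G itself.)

7

G has 28 subgroups. Checking conjugation-invariance by order — order 1: 1/1 normal; order 2: 1/15 normal; order 4: 0/7 normal; order 7: 1/1 normal; order 14: 3/3 normal; order 28: 1/1 normal.
Total normal subgroups: 7.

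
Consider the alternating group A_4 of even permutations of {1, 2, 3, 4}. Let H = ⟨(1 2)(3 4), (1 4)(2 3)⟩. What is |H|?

|⟨(1 2)(3 4)⟩| = 2 and |⟨(1 4)(2 3)⟩| = 2, so |H| is a multiple of lcm(2, 2) = 2 and divides |G| = 12.
Closing under the operation: H = {e, (1 2)(3 4), (1 3)(2 4), (1 4)(2 3)}, so |H| = 4.

4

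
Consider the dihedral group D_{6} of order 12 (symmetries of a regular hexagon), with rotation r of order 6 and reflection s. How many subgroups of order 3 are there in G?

1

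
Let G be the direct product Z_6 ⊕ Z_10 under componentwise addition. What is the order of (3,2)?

10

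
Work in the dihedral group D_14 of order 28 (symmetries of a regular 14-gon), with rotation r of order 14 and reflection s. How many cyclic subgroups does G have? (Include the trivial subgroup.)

18

Group the elements of G by the cyclic subgroup they generate; each cyclic subgroup of order d accounts for φ(d) elements.
Cyclic subgroups by order — order 1: 1; order 2: 15; order 7: 1; order 14: 1.
Total: 18.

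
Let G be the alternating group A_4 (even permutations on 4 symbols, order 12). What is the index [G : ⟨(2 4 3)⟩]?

|⟨(2 4 3)⟩| = 3 and |G| = 12.
By Lagrange, [G : H] = |G|/|H| = 12/3 = 4.

4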